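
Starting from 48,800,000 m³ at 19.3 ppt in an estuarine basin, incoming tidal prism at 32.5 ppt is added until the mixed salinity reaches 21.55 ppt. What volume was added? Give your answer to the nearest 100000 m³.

10000000 m³

Salt balance: 48,800,000×19.3 + V×32.5 = (48,800,000+V)×21.55
941,840,000 + 32.5V = 1,051,640,000 + 21.55V
109,800,000 = 10.95V
V = 10,027,397.26 m³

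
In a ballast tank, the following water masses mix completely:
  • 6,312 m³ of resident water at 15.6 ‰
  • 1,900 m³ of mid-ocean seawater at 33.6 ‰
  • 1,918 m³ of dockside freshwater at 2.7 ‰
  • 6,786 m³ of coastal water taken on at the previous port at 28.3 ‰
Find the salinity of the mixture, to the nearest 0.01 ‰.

21.25 ‰

Weighted by volume,
salt = 6,312×15.6 + 1,900×33.6 + 1,918×2.7 + 6,786×28.3 = 98,467.2 + 63,840 + 5,178.6 + 192,043.8 = 359,529.6
volume = 6,312 + 1,900 + 1,918 + 6,786 = 16,916 m³
S = 359,529.6 / 16,916 = 21.2538 ‰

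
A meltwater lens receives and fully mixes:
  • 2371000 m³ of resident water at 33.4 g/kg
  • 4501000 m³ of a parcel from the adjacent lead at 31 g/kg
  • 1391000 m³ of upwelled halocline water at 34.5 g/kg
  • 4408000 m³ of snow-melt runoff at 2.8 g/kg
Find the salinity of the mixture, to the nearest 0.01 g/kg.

Weighted by volume,
salt = 2,371,000×33.4 + 4,501,000×31 + 1,391,000×34.5 + 4,408,000×2.8 = 79,191,400 + 139,531,000 + 47,989,500 + 12,342,400 = 279,054,300
volume = 2,371,000 + 4,501,000 + 1,391,000 + 4,408,000 = 12,671,000 m³
S = 279,054,300 / 12,671,000 = 22.0231 g/kg

22.02 g/kg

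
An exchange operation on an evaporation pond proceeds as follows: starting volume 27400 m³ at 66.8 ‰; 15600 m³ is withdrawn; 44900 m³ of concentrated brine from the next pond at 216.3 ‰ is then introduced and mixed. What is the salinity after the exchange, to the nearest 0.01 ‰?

185.19 ‰

Remaining after removal: 11,800 m³ at 66.8 ‰ (salt = 788,240)
After addition: salt = 788,240 + 44,900×216.3 = 10,500,110; volume = 56,700 m³
S = 10,500,110 / 56,700 = 185.1871 ‰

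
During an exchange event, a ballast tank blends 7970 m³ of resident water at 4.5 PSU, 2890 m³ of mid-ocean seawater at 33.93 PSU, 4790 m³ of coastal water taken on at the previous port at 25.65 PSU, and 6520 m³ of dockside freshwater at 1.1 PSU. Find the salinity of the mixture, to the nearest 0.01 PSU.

Conserving salt mass:
salt = 7,970×4.5 + 2,890×33.93 + 4,790×25.65 + 6,520×1.1 = 35,865 + 98,057.7 + 122,863.5 + 7,172 = 263,958.2
volume = 7,970 + 2,890 + 4,790 + 6,520 = 22,170 m³
S = 263,958.2 / 22,170 = 11.9061 PSU

11.91 PSU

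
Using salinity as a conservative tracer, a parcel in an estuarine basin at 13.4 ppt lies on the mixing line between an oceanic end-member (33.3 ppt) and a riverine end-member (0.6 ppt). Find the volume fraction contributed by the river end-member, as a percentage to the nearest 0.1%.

Let f be the freshwater fraction. Salt balance per unit volume:
f×0.6 + (1−f)×33.3 = 13.4
f = (33.3 − 13.4) / (33.3 − 0.6) = 19.9/32.7 = 0.6086

60.9%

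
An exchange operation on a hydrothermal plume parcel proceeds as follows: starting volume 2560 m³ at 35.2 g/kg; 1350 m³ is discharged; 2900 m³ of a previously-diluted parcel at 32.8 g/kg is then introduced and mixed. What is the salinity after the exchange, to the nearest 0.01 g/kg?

33.51 g/kg

Remaining after removal: 1,210 m³ at 35.2 g/kg (salt = 42,592)
After addition: salt = 42,592 + 2,900×32.8 = 137,712; volume = 4,110 m³
S = 137,712 / 4,110 = 33.5066 g/kg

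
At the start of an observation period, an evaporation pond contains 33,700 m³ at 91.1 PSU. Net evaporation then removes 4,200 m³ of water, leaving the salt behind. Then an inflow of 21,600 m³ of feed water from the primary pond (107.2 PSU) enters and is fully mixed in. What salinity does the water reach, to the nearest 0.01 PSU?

After evaporation: salt = 33,700×91.1 = 3,070,070; volume = 33,700 − 4,200 = 29,500 m³
After mixing: salt = 3,070,070 + 21,600×107.2 = 5,385,590; volume = 29,500 + 21,600 = 51,100 m³
S = 5,385,590 / 51,100 = 105.3932 PSU

105.39 PSU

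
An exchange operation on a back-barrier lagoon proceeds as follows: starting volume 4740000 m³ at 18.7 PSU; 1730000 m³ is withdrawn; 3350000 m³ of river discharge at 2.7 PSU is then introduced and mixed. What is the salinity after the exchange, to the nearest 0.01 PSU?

Remaining after removal: 3,010,000 m³ at 18.7 PSU (salt = 56,287,000)
After addition: salt = 56,287,000 + 3,350,000×2.7 = 65,332,000; volume = 6,360,000 m³
S = 65,332,000 / 6,360,000 = 10.2723 PSU

10.27 PSU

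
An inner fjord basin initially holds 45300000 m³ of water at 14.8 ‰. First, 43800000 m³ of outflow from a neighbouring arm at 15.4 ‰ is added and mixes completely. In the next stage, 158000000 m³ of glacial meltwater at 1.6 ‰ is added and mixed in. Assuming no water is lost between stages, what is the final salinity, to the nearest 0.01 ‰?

Salt balance:
Initial salt = 45,300,000×14.8 = 670,440,000
After stage 1: salt = 670,440,000 + 43,800,000×15.4 = 1,344,960,000; volume = 89,100,000 m³; S = 15.095 ‰
After stage 2: salt = 1,344,960,000 + 158,000,000×1.6 = 1,597,760,000; volume = 247,100,000 m³
S = 1,597,760,000 / 247,100,000 = 6.466 ‰

6.47 ‰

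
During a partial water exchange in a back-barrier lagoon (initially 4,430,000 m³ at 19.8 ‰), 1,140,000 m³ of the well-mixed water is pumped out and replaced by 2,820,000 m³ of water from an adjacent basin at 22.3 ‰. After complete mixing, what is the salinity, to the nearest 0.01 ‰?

20.95 ‰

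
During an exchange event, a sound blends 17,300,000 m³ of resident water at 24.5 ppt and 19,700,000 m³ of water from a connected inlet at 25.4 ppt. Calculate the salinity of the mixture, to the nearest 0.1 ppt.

25.0 ppt

Conserving salt mass:
salt = 17,300,000×24.5 + 19,700,000×25.4 = 423,850,000 + 500,380,000 = 924,230,000
volume = 17,300,000 + 19,700,000 = 37,000,000 m³
S = 924,230,000 / 37,000,000 = 24.979 ppt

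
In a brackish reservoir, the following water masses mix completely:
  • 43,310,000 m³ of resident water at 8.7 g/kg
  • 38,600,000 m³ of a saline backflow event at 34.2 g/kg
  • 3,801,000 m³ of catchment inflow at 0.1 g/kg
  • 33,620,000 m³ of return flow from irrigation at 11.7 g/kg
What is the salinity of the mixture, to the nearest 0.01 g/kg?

17.52 g/kg

Weighted by volume,
salt = 43,310,000×8.7 + 38,600,000×34.2 + 3,801,000×0.1 + 33,620,000×11.7 = 376,797,000 + 1,320,120,000 + 380,100 + 393,354,000 = 2,090,651,100
volume = 43,310,000 + 38,600,000 + 3,801,000 + 33,620,000 = 119,331,000 m³
S = 2,090,651,100 / 119,331,000 = 17.5198 g/kg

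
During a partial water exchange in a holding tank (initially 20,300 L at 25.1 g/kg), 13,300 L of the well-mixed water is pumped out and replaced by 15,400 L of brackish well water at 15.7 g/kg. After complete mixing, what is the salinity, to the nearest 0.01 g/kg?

Remaining after removal: 7,000 L at 25.1 g/kg (salt = 175,700)
After addition: salt = 175,700 + 15,400×15.7 = 417,480; volume = 22,400 L
S = 417,480 / 22,400 = 18.6375 g/kg

18.64 g/kg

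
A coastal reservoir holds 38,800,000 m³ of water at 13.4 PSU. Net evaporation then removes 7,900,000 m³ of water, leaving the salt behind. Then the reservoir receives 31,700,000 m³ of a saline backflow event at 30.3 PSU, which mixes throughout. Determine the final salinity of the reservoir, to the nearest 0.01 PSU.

23.65 PSU

After evaporation: salt = 38,800,000×13.4 = 519,920,000; volume = 38,800,000 − 7,900,000 = 30,900,000 m³
After mixing: salt = 519,920,000 + 31,700,000×30.3 = 1,480,430,000; volume = 30,900,000 + 31,700,000 = 62,600,000 m³
S = 1,480,430,000 / 62,600,000 = 23.649 PSU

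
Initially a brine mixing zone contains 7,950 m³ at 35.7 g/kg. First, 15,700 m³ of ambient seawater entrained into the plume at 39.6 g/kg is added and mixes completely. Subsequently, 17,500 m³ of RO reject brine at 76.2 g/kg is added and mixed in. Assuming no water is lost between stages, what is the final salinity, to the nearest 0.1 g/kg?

54.4 g/kg

Conserving salt mass:
Initial salt = 7,950×35.7 = 283,815
After stage 1: salt = 283,815 + 15,700×39.6 = 905,535; volume = 23,650 m³; S = 38.289 g/kg
After stage 2: salt = 905,535 + 17,500×76.2 = 2,239,035; volume = 41,150 m³
S = 2,239,035 / 41,150 = 54.4115 g/kg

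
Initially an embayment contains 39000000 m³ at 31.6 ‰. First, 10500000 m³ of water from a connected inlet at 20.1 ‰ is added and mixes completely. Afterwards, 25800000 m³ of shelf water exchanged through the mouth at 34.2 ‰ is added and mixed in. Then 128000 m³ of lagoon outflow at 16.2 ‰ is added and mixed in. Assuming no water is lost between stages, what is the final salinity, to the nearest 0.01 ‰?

30.86 ‰

Weighted by volume,
Initial salt = 39,000,000×31.6 = 1,232,400,000
After stage 1: salt = 1,232,400,000 + 10,500,000×20.1 = 1,443,450,000; volume = 49,500,000 m³; S = 29.161 ‰
After stage 2: salt = 1,443,450,000 + 25,800,000×34.2 = 2,325,810,000; volume = 75,300,000 m³; S = 30.887 ‰
After stage 3: salt = 2,325,810,000 + 128,000×16.2 = 2,327,883,600; volume = 75,428,000 m³
S = 2,327,883,600 / 75,428,000 = 30.8623 ‰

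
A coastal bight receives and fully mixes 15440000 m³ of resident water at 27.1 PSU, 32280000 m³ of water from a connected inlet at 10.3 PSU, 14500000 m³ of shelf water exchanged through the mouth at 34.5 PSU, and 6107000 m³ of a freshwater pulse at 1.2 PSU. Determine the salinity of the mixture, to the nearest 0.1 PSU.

18.4 PSU

By conservation of dissolved salt,
salt = 15,440,000×27.1 + 32,280,000×10.3 + 14,500,000×34.5 + 6,107,000×1.2 = 418,424,000 + 332,484,000 + 500,250,000 + 7,328,400 = 1,258,486,400
volume = 15,440,000 + 32,280,000 + 14,500,000 + 6,107,000 = 68,327,000 m³
S = 1,258,486,400 / 68,327,000 = 18.419 PSU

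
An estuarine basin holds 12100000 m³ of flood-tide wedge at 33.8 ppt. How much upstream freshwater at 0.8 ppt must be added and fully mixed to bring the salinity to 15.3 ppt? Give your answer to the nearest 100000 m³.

15400000 m³

Salt balance: 12,100,000×33.8 + V×0.8 = (12,100,000+V)×15.3
408,980,000 + 0.8V = 185,130,000 + 15.3V
223,850,000 = 14.5V
V = 15,437,931.03 m³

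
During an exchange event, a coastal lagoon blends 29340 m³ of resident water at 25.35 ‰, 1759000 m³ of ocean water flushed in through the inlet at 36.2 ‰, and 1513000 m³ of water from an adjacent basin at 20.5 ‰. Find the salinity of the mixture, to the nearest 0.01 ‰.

28.91 ‰

Salt balance:
salt = 29,340×25.35 + 1,759,000×36.2 + 1,513,000×20.5 = 743,769 + 63,675,800 + 31,016,500 = 95,436,069
volume = 29,340 + 1,759,000 + 1,513,000 = 3,301,340 m³
S = 95,436,069 / 3,301,340 = 28.9083 ‰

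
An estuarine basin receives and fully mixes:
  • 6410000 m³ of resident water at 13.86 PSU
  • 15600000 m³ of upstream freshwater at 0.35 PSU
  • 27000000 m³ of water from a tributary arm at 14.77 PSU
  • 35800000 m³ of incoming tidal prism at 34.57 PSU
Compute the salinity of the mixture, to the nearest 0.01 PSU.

Mass of salt is conserved:
salt = 6,410,000×13.86 + 15,600,000×0.35 + 27,000,000×14.77 + 35,800,000×34.57 = 88,842,600 + 5,460,000 + 398,790,000 + 1,237,606,000 = 1,730,698,600
volume = 6,410,000 + 15,600,000 + 27,000,000 + 35,800,000 = 84,810,000 m³
S = 1,730,698,600 / 84,810,000 = 20.4068 PSU

20.41 PSU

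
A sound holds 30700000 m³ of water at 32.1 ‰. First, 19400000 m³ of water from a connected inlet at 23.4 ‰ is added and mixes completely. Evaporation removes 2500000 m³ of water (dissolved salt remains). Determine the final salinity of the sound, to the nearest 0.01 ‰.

30.24 ‰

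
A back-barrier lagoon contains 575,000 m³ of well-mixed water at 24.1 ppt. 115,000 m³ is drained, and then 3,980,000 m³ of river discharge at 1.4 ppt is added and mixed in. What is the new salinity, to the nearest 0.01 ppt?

Remaining after removal: 460,000 m³ at 24.1 ppt (salt = 11,086,000)
After addition: salt = 11,086,000 + 3,980,000×1.4 = 16,658,000; volume = 4,440,000 m³
S = 16,658,000 / 4,440,000 = 3.7518 ppt

3.75 ppt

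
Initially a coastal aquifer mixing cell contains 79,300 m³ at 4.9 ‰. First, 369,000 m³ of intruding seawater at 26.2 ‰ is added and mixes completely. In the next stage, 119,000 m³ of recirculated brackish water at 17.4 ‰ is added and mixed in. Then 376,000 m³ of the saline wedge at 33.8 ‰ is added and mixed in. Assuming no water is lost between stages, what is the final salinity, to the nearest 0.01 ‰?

26.33 ‰

Conserving salt mass:
Initial salt = 79,300×4.9 = 388,570
After stage 1: salt = 388,570 + 369,000×26.2 = 10,056,370; volume = 448,300 m³; S = 22.432 ‰
After stage 2: salt = 10,056,370 + 119,000×17.4 = 12,126,970; volume = 567,300 m³; S = 21.377 ‰
After stage 3: salt = 12,126,970 + 376,000×33.8 = 24,835,770; volume = 943,300 m³
S = 24,835,770 / 943,300 = 26.3286 ‰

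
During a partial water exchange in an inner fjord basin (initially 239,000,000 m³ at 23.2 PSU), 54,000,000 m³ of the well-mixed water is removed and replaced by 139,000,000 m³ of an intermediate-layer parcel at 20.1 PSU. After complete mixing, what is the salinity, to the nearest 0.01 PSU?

21.87 PSU

Remaining after removal: 185,000,000 m³ at 23.2 PSU (salt = 4,292,000,000)
After addition: salt = 4,292,000,000 + 139,000,000×20.1 = 7,085,900,000; volume = 324,000,000 m³
S = 7,085,900,000 / 324,000,000 = 21.8701 PSU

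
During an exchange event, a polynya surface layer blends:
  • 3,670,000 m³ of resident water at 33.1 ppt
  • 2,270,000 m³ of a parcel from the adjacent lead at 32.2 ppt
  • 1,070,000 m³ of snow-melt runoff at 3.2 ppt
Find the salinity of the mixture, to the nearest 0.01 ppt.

Mass of salt is conserved:
salt = 3,670,000×33.1 + 2,270,000×32.2 + 1,070,000×3.2 = 121,477,000 + 73,094,000 + 3,424,000 = 197,995,000
volume = 3,670,000 + 2,270,000 + 1,070,000 = 7,010,000 m³
S = 197,995,000 / 7,010,000 = 28.2447 ppt

28.24 ppt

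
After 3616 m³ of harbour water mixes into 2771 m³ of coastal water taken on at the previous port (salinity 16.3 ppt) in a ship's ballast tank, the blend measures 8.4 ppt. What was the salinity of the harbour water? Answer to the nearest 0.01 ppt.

Salt balance: 2,771×16.3 + 3,616×S = 6,387×8.4
45,167.3 + 3,616·S = 53,650.8
S = (53,650.8 − 45,167.3) / 3,616 = 2.3461 ppt

2.35 ppt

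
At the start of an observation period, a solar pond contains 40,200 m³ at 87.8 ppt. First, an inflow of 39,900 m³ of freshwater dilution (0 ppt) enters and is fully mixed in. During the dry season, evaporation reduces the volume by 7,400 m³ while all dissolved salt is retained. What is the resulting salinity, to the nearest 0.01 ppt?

After mixing: salt = 40,200×87.8 + 39,900×0 = 3,529,560; volume = 80,100 m³
After evaporation: salt unchanged = 3,529,560; volume = 80,100 − 7,400 = 72,700 m³
S = 3,529,560 / 72,700 = 48.5497 ppt

48.55 ppt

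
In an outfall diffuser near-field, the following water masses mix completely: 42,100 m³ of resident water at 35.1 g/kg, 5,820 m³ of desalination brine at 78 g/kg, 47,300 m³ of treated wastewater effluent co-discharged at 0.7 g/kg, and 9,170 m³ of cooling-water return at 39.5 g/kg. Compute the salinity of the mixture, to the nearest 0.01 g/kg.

22.29 g/kg

Mass of salt is conserved:
salt = 42,100×35.1 + 5,820×78 + 47,300×0.7 + 9,170×39.5 = 1,477,710 + 453,960 + 33,110 + 362,215 = 2,326,995
volume = 42,100 + 5,820 + 47,300 + 9,170 = 104,390 m³
S = 2,326,995 / 104,390 = 22.2914 g/kg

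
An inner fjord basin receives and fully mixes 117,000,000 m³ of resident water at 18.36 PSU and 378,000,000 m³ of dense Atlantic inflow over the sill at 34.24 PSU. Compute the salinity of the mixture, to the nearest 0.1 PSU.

Mass of salt is conserved:
salt = 117,000,000×18.36 + 378,000,000×34.24 = 2,148,120,000 + 12,942,720,000 = 15,090,840,000
volume = 117,000,000 + 378,000,000 = 495,000,000 m³
S = 15,090,840,000 / 495,000,000 = 30.487 PSU

30.5 PSU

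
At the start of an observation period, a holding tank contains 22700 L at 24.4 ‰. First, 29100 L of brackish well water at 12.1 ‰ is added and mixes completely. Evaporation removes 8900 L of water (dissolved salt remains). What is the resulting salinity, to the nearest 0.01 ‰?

21.12 ‰

After mixing: salt = 22,700×24.4 + 29,100×12.1 = 905,990; volume = 51,800 L
After evaporation: salt unchanged = 905,990; volume = 51,800 − 8,900 = 42,900 L
S = 905,990 / 42,900 = 21.1186 ‰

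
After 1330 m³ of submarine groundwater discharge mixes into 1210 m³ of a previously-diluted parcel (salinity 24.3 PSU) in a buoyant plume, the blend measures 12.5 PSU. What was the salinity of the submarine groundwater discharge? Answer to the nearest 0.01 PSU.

1.76 PSU

Salt balance: 1,210×24.3 + 1,330×S = 2,540×12.5
29,403 + 1,330·S = 31,750
S = (31,750 − 29,403) / 1,330 = 1.7647 PSU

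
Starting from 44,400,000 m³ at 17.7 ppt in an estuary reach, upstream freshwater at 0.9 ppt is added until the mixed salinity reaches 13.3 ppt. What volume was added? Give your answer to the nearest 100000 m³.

15800000 m³

Salt balance: 44,400,000×17.7 + V×0.9 = (44,400,000+V)×13.3
785,880,000 + 0.9V = 590,520,000 + 13.3V
195,360,000 = 12.4V
V = 15,754,838.71 m³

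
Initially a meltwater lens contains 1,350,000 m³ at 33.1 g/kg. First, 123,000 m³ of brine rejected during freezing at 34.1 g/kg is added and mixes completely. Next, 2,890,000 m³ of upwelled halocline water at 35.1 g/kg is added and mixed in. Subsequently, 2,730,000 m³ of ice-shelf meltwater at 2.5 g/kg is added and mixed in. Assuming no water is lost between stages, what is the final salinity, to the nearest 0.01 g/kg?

22.15 g/kg

Mass of salt is conserved:
Initial salt = 1,350,000×33.1 = 44,685,000
After stage 1: salt = 44,685,000 + 123,000×34.1 = 48,879,300; volume = 1,473,000 m³; S = 33.184 g/kg
After stage 2: salt = 48,879,300 + 2,890,000×35.1 = 150,318,300; volume = 4,363,000 m³; S = 34.453 g/kg
After stage 3: salt = 150,318,300 + 2,730,000×2.5 = 157,143,300; volume = 7,093,000 m³
S = 157,143,300 / 7,093,000 = 22.1547 g/kg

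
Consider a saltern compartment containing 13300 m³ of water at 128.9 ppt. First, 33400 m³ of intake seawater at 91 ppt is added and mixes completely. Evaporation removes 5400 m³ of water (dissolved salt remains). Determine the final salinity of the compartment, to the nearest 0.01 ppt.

115.10 ppt

After mixing: salt = 13,300×128.9 + 33,400×91 = 4,753,770; volume = 46,700 m³
After evaporation: salt unchanged = 4,753,770; volume = 46,700 − 5,400 = 41,300 m³
S = 4,753,770 / 41,300 = 115.1034 ppt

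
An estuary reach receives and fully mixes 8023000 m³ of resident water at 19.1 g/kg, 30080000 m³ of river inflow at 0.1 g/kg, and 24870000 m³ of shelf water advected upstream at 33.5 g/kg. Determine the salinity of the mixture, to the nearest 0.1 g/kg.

Total salt / total volume:
salt = 8,023,000×19.1 + 30,080,000×0.1 + 24,870,000×33.5 = 153,239,300 + 3,008,000 + 833,145,000 = 989,392,300
volume = 8,023,000 + 30,080,000 + 24,870,000 = 62,973,000 m³
S = 989,392,300 / 62,973,000 = 15.711 g/kg

15.7 g/kg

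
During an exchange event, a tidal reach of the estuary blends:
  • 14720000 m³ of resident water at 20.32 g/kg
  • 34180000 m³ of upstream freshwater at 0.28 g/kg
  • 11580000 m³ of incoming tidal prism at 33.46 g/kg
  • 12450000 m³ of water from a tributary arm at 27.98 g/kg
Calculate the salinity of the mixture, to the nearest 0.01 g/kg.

Salt balance:
salt = 14,720,000×20.32 + 34,180,000×0.28 + 11,580,000×33.46 + 12,450,000×27.98 = 299,110,400 + 9,570,400 + 387,466,800 + 348,351,000 = 1,044,498,600
volume = 14,720,000 + 34,180,000 + 11,580,000 + 12,450,000 = 72,930,000 m³
S = 1,044,498,600 / 72,930,000 = 14.3219 g/kg

14.32 g/kg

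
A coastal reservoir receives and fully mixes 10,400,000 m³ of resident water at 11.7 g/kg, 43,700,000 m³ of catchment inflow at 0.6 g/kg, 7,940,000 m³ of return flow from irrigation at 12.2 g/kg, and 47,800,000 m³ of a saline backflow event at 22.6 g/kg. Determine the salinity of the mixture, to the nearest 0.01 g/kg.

12.06 g/kg

Conserving salt mass:
salt = 10,400,000×11.7 + 43,700,000×0.6 + 7,940,000×12.2 + 47,800,000×22.6 = 121,680,000 + 26,220,000 + 96,868,000 + 1,080,280,000 = 1,325,048,000
volume = 10,400,000 + 43,700,000 + 7,940,000 + 47,800,000 = 109,840,000 m³
S = 1,325,048,000 / 109,840,000 = 12.0634 g/kg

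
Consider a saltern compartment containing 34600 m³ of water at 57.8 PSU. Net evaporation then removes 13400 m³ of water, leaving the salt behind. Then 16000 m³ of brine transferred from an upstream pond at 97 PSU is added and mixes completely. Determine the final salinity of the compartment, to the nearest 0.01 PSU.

95.48 PSU

After evaporation: salt = 34,600×57.8 = 1,999,880; volume = 34,600 − 13,400 = 21,200 m³
After mixing: salt = 1,999,880 + 16,000×97 = 3,551,880; volume = 21,200 + 16,000 = 37,200 m³
S = 3,551,880 / 37,200 = 95.4806 PSU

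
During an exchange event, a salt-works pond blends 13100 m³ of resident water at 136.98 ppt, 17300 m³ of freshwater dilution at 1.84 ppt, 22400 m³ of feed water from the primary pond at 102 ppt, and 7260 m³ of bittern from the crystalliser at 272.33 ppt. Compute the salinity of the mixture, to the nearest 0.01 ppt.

Conserving salt mass:
salt = 13,100×136.98 + 17,300×1.84 + 22,400×102 + 7,260×272.33 = 1,794,438 + 31,832 + 2,284,800 + 1,977,115.8 = 6,088,185.8
volume = 13,100 + 17,300 + 22,400 + 7,260 = 60,060 m³
S = 6,088,185.8 / 60,060 = 101.3684 ppt

101.37 ppt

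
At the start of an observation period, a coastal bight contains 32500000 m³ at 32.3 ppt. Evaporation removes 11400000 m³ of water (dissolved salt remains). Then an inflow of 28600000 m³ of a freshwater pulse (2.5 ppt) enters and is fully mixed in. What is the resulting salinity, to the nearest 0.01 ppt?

After evaporation: salt = 32,500,000×32.3 = 1,049,750,000; volume = 32,500,000 − 11,400,000 = 21,100,000 m³
After mixing: salt = 1,049,750,000 + 28,600,000×2.5 = 1,121,250,000; volume = 21,100,000 + 28,600,000 = 49,700,000 m³
S = 1,121,250,000 / 49,700,000 = 22.5604 ppt

22.56 ppt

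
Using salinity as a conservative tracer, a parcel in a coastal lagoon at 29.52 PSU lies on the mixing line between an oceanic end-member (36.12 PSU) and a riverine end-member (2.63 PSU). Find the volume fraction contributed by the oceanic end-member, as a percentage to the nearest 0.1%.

Let g be the oceanic fraction. Salt balance per unit volume:
g×36.12 + (1−g)×2.63 = 29.52
g = (29.52 − 2.63) / (36.12 − 2.63) = 26.89/33.49 = 0.8029

80.3%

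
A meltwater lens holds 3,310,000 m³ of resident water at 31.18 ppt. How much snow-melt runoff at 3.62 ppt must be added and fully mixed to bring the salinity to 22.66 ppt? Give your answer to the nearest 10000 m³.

1480000 m³

Salt balance: 3,310,000×31.18 + V×3.62 = (3,310,000+V)×22.66
103,205,800 + 3.62V = 75,004,600 + 22.66V
28,201,200 = 19.04V
V = 1,481,155.46 m³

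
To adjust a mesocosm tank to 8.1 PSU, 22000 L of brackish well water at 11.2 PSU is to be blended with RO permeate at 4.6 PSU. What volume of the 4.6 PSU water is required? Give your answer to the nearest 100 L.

19500 L

Salt balance: 22,000×11.2 + V×4.6 = (22,000+V)×8.1
246,400 + 4.6V = 178,200 + 8.1V
68,200 = 3.5V
V = 19,485.71 L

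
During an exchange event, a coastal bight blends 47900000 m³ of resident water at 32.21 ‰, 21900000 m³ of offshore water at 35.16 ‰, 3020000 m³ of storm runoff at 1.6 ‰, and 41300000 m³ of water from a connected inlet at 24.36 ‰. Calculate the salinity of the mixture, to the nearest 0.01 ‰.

29.13 ‰

Total salt / total volume:
salt = 47,900,000×32.21 + 21,900,000×35.16 + 3,020,000×1.6 + 41,300,000×24.36 = 1,542,859,000 + 770,004,000 + 4,832,000 + 1,006,068,000 = 3,323,763,000
volume = 47,900,000 + 21,900,000 + 3,020,000 + 41,300,000 = 114,120,000 m³
S = 3,323,763,000 / 114,120,000 = 29.1252 ‰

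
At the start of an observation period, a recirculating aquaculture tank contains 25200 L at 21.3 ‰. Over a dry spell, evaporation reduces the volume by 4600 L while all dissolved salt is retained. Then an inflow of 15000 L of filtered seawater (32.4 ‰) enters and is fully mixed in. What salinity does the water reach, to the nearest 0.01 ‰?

28.73 ‰

After evaporation: salt = 25,200×21.3 = 536,760; volume = 25,200 − 4,600 = 20,600 L
After mixing: salt = 536,760 + 15,000×32.4 = 1,022,760; volume = 20,600 + 15,000 = 35,600 L
S = 1,022,760 / 35,600 = 28.7292 ‰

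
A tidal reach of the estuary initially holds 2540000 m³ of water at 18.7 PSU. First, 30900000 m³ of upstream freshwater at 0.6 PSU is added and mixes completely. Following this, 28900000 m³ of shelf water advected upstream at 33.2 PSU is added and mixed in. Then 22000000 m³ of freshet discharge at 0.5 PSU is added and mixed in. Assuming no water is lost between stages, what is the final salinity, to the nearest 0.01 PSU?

12.29 PSU

Mass of salt is conserved:
Initial salt = 2,540,000×18.7 = 47,498,000
After stage 1: salt = 47,498,000 + 30,900,000×0.6 = 66,038,000; volume = 33,440,000 m³; S = 1.975 PSU
After stage 2: salt = 66,038,000 + 28,900,000×33.2 = 1,025,518,000; volume = 62,340,000 m³; S = 16.45 PSU
After stage 3: salt = 1,025,518,000 + 22,000,000×0.5 = 1,036,518,000; volume = 84,340,000 m³
S = 1,036,518,000 / 84,340,000 = 12.2898 PSU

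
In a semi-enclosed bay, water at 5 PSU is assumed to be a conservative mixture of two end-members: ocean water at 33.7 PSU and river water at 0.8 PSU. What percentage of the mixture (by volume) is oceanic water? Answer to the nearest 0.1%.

12.8%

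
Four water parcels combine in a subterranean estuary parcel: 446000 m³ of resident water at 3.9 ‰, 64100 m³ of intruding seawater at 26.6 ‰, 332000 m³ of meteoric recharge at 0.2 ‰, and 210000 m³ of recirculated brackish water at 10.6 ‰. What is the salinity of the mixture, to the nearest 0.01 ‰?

5.45 ‰

By conservation of dissolved salt,
salt = 446,000×3.9 + 64,100×26.6 + 332,000×0.2 + 210,000×10.6 = 1,739,400 + 1,705,060 + 66,400 + 2,226,000 = 5,736,860
volume = 446,000 + 64,100 + 332,000 + 210,000 = 1,052,100 m³
S = 5,736,860 / 1,052,100 = 5.4528 ‰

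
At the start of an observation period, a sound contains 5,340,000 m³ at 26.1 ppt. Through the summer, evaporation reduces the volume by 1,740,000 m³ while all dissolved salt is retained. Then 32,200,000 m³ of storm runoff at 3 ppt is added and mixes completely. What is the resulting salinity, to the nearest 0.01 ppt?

After evaporation: salt = 5,340,000×26.1 = 139,374,000; volume = 5,340,000 − 1,740,000 = 3,600,000 m³
After mixing: salt = 139,374,000 + 32,200,000×3 = 235,974,000; volume = 3,600,000 + 32,200,000 = 35,800,000 m³
S = 235,974,000 / 35,800,000 = 6.5915 ppt

6.59 ppt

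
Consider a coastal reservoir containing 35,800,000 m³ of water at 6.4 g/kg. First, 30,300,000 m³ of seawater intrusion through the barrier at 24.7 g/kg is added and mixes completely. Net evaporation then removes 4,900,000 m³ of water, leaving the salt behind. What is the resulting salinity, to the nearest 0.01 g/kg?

After mixing: salt = 35,800,000×6.4 + 30,300,000×24.7 = 977,530,000; volume = 66,100,000 m³
After evaporation: salt unchanged = 977,530,000; volume = 66,100,000 − 4,900,000 = 61,200,000 m³
S = 977,530,000 / 61,200,000 = 15.9727 g/kg

15.97 g/kg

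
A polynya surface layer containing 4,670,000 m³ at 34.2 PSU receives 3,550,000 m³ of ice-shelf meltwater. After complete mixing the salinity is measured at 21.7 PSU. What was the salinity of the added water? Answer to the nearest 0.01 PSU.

5.26 PSU

Salt balance: 4,670,000×34.2 + 3,550,000×S = 8,220,000×21.7
159,714,000 + 3,550,000·S = 178,374,000
S = (178,374,000 − 159,714,000) / 3,550,000 = 5.2563 PSU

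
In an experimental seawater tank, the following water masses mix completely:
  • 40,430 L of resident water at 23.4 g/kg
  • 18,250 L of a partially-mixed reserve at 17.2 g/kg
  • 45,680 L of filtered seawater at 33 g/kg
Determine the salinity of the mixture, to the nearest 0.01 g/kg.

26.52 g/kg

Total salt / total volume:
salt = 40,430×23.4 + 18,250×17.2 + 45,680×33 = 946,062 + 313,900 + 1,507,440 = 2,767,402
volume = 40,430 + 18,250 + 45,680 = 104,360 L
S = 2,767,402 / 104,360 = 26.5178 g/kg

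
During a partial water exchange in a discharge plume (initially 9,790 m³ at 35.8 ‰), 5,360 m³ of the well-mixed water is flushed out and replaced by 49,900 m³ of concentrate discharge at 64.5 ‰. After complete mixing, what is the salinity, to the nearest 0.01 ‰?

Remaining after removal: 4,430 m³ at 35.8 ‰ (salt = 158,594)
After addition: salt = 158,594 + 49,900×64.5 = 3,377,144; volume = 54,330 m³
S = 3,377,144 / 54,330 = 62.1598 ‰

62.16 ‰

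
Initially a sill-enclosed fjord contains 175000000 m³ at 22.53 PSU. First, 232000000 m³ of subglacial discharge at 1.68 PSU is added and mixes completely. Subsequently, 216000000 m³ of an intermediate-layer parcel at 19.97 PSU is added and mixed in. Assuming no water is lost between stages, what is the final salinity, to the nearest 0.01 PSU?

Weighted by volume,
Initial salt = 175,000,000×22.53 = 3,942,750,000
After stage 1: salt = 3,942,750,000 + 232,000,000×1.68 = 4,332,510,000; volume = 407,000,000 m³; S = 10.645 PSU
After stage 2: salt = 4,332,510,000 + 216,000,000×19.97 = 8,646,030,000; volume = 623,000,000 m³
S = 8,646,030,000 / 623,000,000 = 13.8781 PSU

13.88 PSU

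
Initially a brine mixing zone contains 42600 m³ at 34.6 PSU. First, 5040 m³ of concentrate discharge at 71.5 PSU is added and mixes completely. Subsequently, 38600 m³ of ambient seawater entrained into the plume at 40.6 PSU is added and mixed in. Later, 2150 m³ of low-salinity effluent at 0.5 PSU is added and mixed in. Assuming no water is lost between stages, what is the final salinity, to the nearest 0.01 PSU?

Salt balance:
Initial salt = 42,600×34.6 = 1,473,960
After stage 1: salt = 1,473,960 + 5,040×71.5 = 1,834,320; volume = 47,640 m³; S = 38.504 PSU
After stage 2: salt = 1,834,320 + 38,600×40.6 = 3,401,480; volume = 86,240 m³; S = 39.442 PSU
After stage 3: salt = 3,401,480 + 2,150×0.5 = 3,402,555; volume = 88,390 m³
S = 3,402,555 / 88,390 = 38.4948 PSU

38.49 PSU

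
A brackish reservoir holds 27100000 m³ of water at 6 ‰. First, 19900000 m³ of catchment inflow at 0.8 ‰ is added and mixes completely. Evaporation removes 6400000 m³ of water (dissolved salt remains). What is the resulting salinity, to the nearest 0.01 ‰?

4.40 ‰

After mixing: salt = 27,100,000×6 + 19,900,000×0.8 = 178,520,000; volume = 47,000,000 m³
After evaporation: salt unchanged = 178,520,000; volume = 47,000,000 − 6,400,000 = 40,600,000 m³
S = 178,520,000 / 40,600,000 = 4.397 ‰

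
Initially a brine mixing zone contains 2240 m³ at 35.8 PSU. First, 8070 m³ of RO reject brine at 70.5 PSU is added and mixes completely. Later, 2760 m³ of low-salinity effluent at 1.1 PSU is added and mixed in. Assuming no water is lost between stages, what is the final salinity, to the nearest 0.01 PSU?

By conservation of dissolved salt,
Initial salt = 2,240×35.8 = 80,192
After stage 1: salt = 80,192 + 8,070×70.5 = 649,127; volume = 10,310 m³; S = 62.961 PSU
After stage 2: salt = 649,127 + 2,760×1.1 = 652,163; volume = 13,070 m³
S = 652,163 / 13,070 = 49.8977 PSU

49.90 PSU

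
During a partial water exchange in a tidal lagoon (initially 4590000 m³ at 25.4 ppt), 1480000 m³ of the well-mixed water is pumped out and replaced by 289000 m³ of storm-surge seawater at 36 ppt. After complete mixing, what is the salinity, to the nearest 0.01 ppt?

Remaining after removal: 3,110,000 m³ at 25.4 ppt (salt = 78,994,000)
After addition: salt = 78,994,000 + 289,000×36 = 89,398,000; volume = 3,399,000 m³
S = 89,398,000 / 3,399,000 = 26.3013 ppt

26.30 ppt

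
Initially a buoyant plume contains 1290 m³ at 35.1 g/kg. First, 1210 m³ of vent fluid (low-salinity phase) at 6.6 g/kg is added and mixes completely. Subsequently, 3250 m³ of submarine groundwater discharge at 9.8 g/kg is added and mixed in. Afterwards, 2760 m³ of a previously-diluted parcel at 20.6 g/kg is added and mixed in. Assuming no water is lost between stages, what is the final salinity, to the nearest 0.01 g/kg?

16.68 g/kg

Mass of salt is conserved:
Initial salt = 1,290×35.1 = 45,279
After stage 1: salt = 45,279 + 1,210×6.6 = 53,265; volume = 2,500 m³; S = 21.306 g/kg
After stage 2: salt = 53,265 + 3,250×9.8 = 85,115; volume = 5,750 m³; S = 14.803 g/kg
After stage 3: salt = 85,115 + 2,760×20.6 = 141,971; volume = 8,510 m³
S = 141,971 / 8,510 = 16.6828 g/kg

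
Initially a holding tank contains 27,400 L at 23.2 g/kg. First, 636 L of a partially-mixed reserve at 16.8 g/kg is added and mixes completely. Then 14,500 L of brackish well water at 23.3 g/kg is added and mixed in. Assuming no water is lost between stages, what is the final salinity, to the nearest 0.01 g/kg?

23.14 g/kg

Total salt / total volume:
Initial salt = 27,400×23.2 = 635,680
After stage 1: salt = 635,680 + 636×16.8 = 646,364.8; volume = 28,036 L; S = 23.055 g/kg
After stage 2: salt = 646,364.8 + 14,500×23.3 = 984,214.8; volume = 42,536 L
S = 984,214.8 / 42,536 = 23.1384 g/kg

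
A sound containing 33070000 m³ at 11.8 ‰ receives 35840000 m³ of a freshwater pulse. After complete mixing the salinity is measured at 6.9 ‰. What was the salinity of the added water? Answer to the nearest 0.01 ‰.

Salt balance: 33,070,000×11.8 + 35,840,000×S = 68,910,000×6.9
390,226,000 + 35,840,000·S = 475,479,000
S = (475,479,000 − 390,226,000) / 35,840,000 = 2.3787 ‰

2.38 ‰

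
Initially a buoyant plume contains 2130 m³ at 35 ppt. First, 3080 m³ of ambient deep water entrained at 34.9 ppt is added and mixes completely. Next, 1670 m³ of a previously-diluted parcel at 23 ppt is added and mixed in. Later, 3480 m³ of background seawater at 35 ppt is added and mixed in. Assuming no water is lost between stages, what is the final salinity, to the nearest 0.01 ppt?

Salt balance:
Initial salt = 2,130×35 = 74,550
After stage 1: salt = 74,550 + 3,080×34.9 = 182,042; volume = 5,210 m³; S = 34.941 ppt
After stage 2: salt = 182,042 + 1,670×23 = 220,452; volume = 6,880 m³; S = 32.042 ppt
After stage 3: salt = 220,452 + 3,480×35 = 342,252; volume = 10,360 m³
S = 342,252 / 10,360 = 33.0359 ppt

33.04 ppt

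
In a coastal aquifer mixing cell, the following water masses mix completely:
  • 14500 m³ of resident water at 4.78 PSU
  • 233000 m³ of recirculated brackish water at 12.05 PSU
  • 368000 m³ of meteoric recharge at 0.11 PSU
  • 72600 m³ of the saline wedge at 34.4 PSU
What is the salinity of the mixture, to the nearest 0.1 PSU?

7.9 PSU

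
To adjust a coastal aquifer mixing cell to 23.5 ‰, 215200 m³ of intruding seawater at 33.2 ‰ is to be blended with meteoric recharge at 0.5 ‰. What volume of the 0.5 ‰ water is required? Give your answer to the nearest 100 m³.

Salt balance: 215,200×33.2 + V×0.5 = (215,200+V)×23.5
7,144,640 + 0.5V = 5,057,200 + 23.5V
2,087,440 = 23V
V = 90,758.26 m³

90800 m³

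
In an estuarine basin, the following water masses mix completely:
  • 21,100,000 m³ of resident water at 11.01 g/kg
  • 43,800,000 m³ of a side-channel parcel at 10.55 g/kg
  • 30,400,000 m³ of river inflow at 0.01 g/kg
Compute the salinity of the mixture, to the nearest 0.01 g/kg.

7.29 g/kg

Salt balance:
salt = 21,100,000×11.01 + 43,800,000×10.55 + 30,400,000×0.01 = 232,311,000 + 462,090,000 + 304,000 = 694,705,000
volume = 21,100,000 + 43,800,000 + 30,400,000 = 95,300,000 m³
S = 694,705,000 / 95,300,000 = 7.2897 g/kg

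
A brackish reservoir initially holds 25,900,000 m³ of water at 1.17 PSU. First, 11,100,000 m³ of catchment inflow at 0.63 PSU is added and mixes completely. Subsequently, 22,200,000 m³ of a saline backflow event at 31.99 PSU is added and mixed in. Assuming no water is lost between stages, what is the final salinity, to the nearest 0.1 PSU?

Conserving salt mass:
Initial salt = 25,900,000×1.17 = 30,303,000
After stage 1: salt = 30,303,000 + 11,100,000×0.63 = 37,296,000; volume = 37,000,000 m³; S = 1.008 PSU
After stage 2: salt = 37,296,000 + 22,200,000×31.99 = 747,474,000; volume = 59,200,000 m³
S = 747,474,000 / 59,200,000 = 12.6263 PSU

12.6 PSU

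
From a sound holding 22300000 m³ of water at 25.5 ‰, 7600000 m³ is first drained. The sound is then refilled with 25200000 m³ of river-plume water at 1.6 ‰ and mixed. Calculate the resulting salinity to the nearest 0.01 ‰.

10.41 ‰

Remaining after removal: 14,700,000 m³ at 25.5 ‰ (salt = 374,850,000)
After addition: salt = 374,850,000 + 25,200,000×1.6 = 415,170,000; volume = 39,900,000 m³
S = 415,170,000 / 39,900,000 = 10.4053 ‰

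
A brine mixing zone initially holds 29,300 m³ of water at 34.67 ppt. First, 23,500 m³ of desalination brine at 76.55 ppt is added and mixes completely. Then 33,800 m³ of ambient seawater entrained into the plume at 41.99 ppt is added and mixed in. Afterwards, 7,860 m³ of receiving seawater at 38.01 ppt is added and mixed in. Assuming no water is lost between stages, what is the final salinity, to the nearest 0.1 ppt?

Weighted by volume,
Initial salt = 29,300×34.67 = 1,015,831
After stage 1: salt = 1,015,831 + 23,500×76.55 = 2,814,756; volume = 52,800 m³; S = 53.31 ppt
After stage 2: salt = 2,814,756 + 33,800×41.99 = 4,234,018; volume = 86,600 m³; S = 48.892 ppt
After stage 3: salt = 4,234,018 + 7,860×38.01 = 4,532,776.6; volume = 94,460 m³
S = 4,532,776.6 / 94,460 = 47.9862 ppt

48.0 ppt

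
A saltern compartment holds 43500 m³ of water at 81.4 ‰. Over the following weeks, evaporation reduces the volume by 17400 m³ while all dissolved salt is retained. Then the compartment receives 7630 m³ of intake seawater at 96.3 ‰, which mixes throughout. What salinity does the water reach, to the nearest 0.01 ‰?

After evaporation: salt = 43,500×81.4 = 3,540,900; volume = 43,500 − 17,400 = 26,100 m³
After mixing: salt = 3,540,900 + 7,630×96.3 = 4,275,669; volume = 26,100 + 7,630 = 33,730 m³
S = 4,275,669 / 33,730 = 126.7616 ‰

126.76 ‰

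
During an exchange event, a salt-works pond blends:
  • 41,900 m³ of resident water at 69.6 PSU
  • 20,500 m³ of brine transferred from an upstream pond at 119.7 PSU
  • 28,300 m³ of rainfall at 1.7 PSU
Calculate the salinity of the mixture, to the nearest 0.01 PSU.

59.74 PSU

Conserving salt mass:
salt = 41,900×69.6 + 20,500×119.7 + 28,300×1.7 = 2,916,240 + 2,453,850 + 48,110 = 5,418,200
volume = 41,900 + 20,500 + 28,300 = 90,700 m³
S = 5,418,200 / 90,700 = 59.7376 PSU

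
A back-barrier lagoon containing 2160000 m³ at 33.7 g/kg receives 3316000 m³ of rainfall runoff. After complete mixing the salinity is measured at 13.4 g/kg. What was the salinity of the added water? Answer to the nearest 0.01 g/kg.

0.18 g/kg

Salt balance: 2,160,000×33.7 + 3,316,000×S = 5,476,000×13.4
72,792,000 + 3,316,000·S = 73,378,400
S = (73,378,400 − 72,792,000) / 3,316,000 = 0.1768 g/kg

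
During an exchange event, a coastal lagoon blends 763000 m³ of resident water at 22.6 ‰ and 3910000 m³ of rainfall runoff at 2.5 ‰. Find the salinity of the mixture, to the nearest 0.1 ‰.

5.8 ‰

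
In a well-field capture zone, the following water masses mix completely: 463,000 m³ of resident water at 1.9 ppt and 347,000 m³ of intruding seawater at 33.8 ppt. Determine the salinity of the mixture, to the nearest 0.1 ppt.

15.6 ppt

Weighted by volume,
salt = 463,000×1.9 + 347,000×33.8 = 879,700 + 11,728,600 = 12,608,300
volume = 463,000 + 347,000 = 810,000 m³
S = 12,608,300 / 810,000 = 15.566 ppt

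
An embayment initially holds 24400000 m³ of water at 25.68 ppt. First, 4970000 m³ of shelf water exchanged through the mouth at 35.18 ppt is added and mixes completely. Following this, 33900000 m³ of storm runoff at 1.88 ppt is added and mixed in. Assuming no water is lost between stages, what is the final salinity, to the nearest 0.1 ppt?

Total salt / total volume:
Initial salt = 24,400,000×25.68 = 626,592,000
After stage 1: salt = 626,592,000 + 4,970,000×35.18 = 801,436,600; volume = 29,370,000 m³; S = 27.288 ppt
After stage 2: salt = 801,436,600 + 33,900,000×1.88 = 865,168,600; volume = 63,270,000 m³
S = 865,168,600 / 63,270,000 = 13.6742 ppt

13.7 ppt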